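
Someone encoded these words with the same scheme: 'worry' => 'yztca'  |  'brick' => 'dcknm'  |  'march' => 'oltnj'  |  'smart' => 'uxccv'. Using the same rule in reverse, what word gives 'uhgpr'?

Shifts by position in worry: pos 0: w→y (+2), pos 1: o→z (+11), pos 2: r→t (+2), pos 3: r→c (+11) — repeating every 2. The shifts repeat in a cycle of length 2: positions 0,1,… shift by +2, +11, then the pattern repeats.
Reversing it on uhgpr: u−2=s, h−11=w, g−2=e, p−11=e, r−2=p.

sweep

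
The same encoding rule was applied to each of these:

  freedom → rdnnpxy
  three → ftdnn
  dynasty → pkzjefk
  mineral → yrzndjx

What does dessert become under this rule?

pneendf

The shift depends on letter class: consonant f→r is +12, but vowel e→n is +9. The rule splits by letter class: vowels +9, consonants +12.
Applying it to dessert: d(cons)+12=p, e(vowel)+9=n, s(cons)+12=e, s(cons)+12=e, e(vowel)+9=n, r(cons)+12=d, t(cons)+12=f.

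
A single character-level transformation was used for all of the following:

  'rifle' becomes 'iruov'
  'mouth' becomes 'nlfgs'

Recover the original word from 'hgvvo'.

Each pair mirrors across the alphabet (r↔i, i↔r, f↔u): positions sum to 25. Each letter is replaced by its mirror in the alphabet: a↔z, b↔y, c↔x, and so on (the Atbash cipher).
Decoding hgvvo: h↔s, g↔t, v↔e, v↔e, o↔l.

steel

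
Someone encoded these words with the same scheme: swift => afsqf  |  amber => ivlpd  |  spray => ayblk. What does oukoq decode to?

Letter i (0-indexed) is shifted by i+8, so successive shifts are 8, 9, 10, ….
Undoing it on oukoq: o−8=g, u−9=l, k−10=a, o−11=d, q−12=e.

glade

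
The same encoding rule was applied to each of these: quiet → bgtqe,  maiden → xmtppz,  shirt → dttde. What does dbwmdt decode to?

splash

Shifts by position in quiet: pos 0: q→b (+11), pos 1: u→g (+12), pos 2: i→t (+11), pos 3: e→q (+12) — repeating every 2. It's a Vigenère-style cipher with numeric key [11,12]: position i shifts by key[i mod 2].
Reversing it on dbwmdt: d−11=s, b−12=p, w−11=l, m−12=a, d−11=s, t−12=h.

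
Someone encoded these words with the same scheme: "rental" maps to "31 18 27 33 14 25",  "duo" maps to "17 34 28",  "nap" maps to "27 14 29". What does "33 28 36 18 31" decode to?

tower

Letters become their 1-based position plus 13 (so a→14, b→15, …).
Undoing it on 33 28 36 18 31: 33→(33−13)÷1=20=t, 28→(28−13)÷1=15=o, 36→(36−13)÷1=23=w, 18→(18−13)÷1=5=e, 31→(31−13)÷1=18=r.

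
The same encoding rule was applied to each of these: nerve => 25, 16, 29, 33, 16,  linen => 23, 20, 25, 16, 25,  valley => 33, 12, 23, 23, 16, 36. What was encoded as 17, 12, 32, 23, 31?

n is letter #14 and maps to 25: an offset of 11. Each letter is replaced by its alphabet position (a=1..z=26) + 11.
Decoding 17, 12, 32, 23, 31: 17→(17−11)÷1=6=f, 12→(12−11)÷1=1=a, 32→(32−11)÷1=21=u, 23→(23−11)÷1=12=l, 31→(31−11)÷1=20=t.

fault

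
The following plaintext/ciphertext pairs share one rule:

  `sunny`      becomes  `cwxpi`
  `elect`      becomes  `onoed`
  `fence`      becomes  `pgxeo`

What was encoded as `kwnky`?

audio

It's a Vigenère-style cipher with numeric key [10,2]: position i shifts by key[i mod 2].
Decoding kwnky: k−10=a, w−2=u, n−10=d, k−2=i, y−10=o.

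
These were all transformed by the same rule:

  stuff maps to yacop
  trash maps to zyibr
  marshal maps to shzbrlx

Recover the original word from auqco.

In stuff: s→y is +6, t→a is +7, u→c is +8, f→o is +9 — the shift increases by 1 each position. The shift increases by 1 at each position, starting from +6: 6, 7, 8, ….
Decoding auqco: a−6=u, u−7=n, q−8=i, c−9=t, o−10=e.

unite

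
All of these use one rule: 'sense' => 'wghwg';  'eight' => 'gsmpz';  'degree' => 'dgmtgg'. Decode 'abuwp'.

s(18)→w(22) and e(4)→g(6) fit y≡3x+20 (mod 26); the inverse of 3 mod 26 is 9. This is an affine cipher: with a=0,…,z=25, each position x becomes (3x+20) mod 26.
Reversing it on abuwp: a(0)→9·(0−20)≡2=c; b(1)→9·(1−20)≡11=l; u(20)→9·(20−20)≡0=a; w(22)→9·(22−20)≡18=s; p(15)→9·(15−20)≡7=h (all mod 26).

clash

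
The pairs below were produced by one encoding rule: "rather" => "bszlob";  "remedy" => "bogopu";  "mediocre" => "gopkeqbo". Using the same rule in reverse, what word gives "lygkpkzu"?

This is an affine cipher: with a=0,…,z=25, each position x becomes (25x+18) mod 26.
Reversing it on lygkpkzu: l(11)→25·(11−18)≡7=h; y(24)→25·(24−18)≡20=u; g(6)→25·(6−18)≡12=m; k(10)→25·(10−18)≡8=i; p(15)→25·(15−18)≡3=d; k(10)→25·(10−18)≡8=i; z(25)→25·(25−18)≡19=t; u(20)→25·(20−18)≡24=y (all mod 26).

humidity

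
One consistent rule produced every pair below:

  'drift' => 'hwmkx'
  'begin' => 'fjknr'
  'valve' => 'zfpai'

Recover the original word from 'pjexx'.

least

Shifts by position in drift: pos 0: d→h (+4), pos 1: r→w (+5), pos 2: i→m (+4), pos 3: f→k (+5) — repeating every 2. The shifts repeat in a cycle of length 2: positions 0,1,… shift by +4, +5, then the pattern repeats.
Undoing it on pjexx: p−4=l, j−5=e, e−4=a, x−5=s, x−4=t.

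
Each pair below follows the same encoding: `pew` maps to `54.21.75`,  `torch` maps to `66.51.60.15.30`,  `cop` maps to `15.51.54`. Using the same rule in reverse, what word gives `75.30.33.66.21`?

p(#16)→54 and e(#5)→21: differences scale by 3, so n = 3·pos + 6. The formula is n = 3×(alphabet index, a=1) + 6.
Reversing it on 75.30.33.66.21: 75→(75−6)÷3=23=w, 30→(30−6)÷3=8=h, 33→(33−6)÷3=9=i, 66→(66−6)÷3=20=t, 21→(21−6)÷3=5=e.

white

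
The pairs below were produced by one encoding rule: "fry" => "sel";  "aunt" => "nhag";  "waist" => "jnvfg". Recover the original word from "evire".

Compare letters: f→s is +13, r→e is +13, y→l is +13 — a constant shift. Every letter moves 13 places later in the alphabet, wrapping around z→a.
Undoing it on evire: e−13=r, v−13=i, i−13=v, r−13=e, e−13=r.

river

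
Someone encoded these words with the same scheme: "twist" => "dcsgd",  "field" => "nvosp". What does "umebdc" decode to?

struck

The output letters match the input read backwards, each shifted +10: twist reversed is tsiwt. Two steps: reverse the string, then apply a Caesar shift of +10.
Reversing it on umebdc: shift back: u−10=k, m−10=c, e−10=u, b−10=r, d−10=t, c−10=s → kcurts; then reverse → struck.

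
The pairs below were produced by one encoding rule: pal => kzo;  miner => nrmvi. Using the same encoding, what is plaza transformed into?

Each pair mirrors across the alphabet (p↔k, a↔z, l↔o): positions sum to 25. This is the alphabet-reversal cipher (Atbash): a becomes z, b becomes y, etc.
Applying it to plaza: p↔k, l↔o, a↔z, z↔a, a↔z.

kozaz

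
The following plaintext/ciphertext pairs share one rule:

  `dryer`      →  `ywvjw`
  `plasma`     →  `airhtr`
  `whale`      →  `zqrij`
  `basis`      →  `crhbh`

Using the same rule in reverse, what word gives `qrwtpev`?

d(3)→y(24) and r(17)→w(22) fit y≡11x+17 (mod 26); the inverse of 11 mod 26 is 19. This is an affine cipher: with a=0,…,z=25, each position x becomes (11x+17) mod 26.
Decoding qrwtpev: q(16)→19·(16−17)≡7=h; r(17)→19·(17−17)≡0=a; w(22)→19·(22−17)≡17=r; t(19)→19·(19−17)≡12=m; p(15)→19·(15−17)≡14=o; e(4)→19·(4−17)≡13=n; v(21)→19·(21−17)≡24=y (all mod 26).

harmony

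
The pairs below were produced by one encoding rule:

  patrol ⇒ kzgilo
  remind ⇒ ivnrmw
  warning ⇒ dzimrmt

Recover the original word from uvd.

Each letter is replaced by its mirror in the alphabet: a↔z, b↔y, c↔x, and so on (the Atbash cipher).
Decoding uvd: u↔f, v↔e, d↔w.

few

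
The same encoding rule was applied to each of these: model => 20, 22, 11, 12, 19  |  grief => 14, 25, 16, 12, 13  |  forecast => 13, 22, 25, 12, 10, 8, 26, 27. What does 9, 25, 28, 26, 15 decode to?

m is letter #13 and maps to 20: an offset of 7. Letters become their 1-based position plus 7 (so a→8, b→9, …).
Reversing it on 9, 25, 28, 26, 15: 9→(9−7)÷1=2=b, 25→(25−7)÷1=18=r, 28→(28−7)÷1=21=u, 26→(26−7)÷1=19=s, 15→(15−7)÷1=8=h.

brush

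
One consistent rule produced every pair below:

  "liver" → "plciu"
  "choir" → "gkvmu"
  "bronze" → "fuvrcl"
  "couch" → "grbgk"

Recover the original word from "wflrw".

Shifts by position in liver: pos 0: l→p (+4), pos 1: i→l (+3), pos 2: v→c (+7), pos 3: e→i (+4), pos 4: r→u (+3) — repeating every 3. A repeating key of period 3 is used — shifts +4, +3, +7 over and over.
Reversing it on wflrw: w−4=s, f−3=c, l−7=e, r−4=n, w−3=t.

scent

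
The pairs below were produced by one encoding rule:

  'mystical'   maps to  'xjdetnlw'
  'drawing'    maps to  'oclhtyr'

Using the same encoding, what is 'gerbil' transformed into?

Compare letters: m→x is +11, y→j is +11, s→d is +11 — a constant shift. Each letter is shifted forward by 11 in the alphabet (a Caesar shift of +11).
On gerbil: g+11=r, e+11=p, r+11=c, b+11=m, i+11=t, l+11=w.

rpcmtw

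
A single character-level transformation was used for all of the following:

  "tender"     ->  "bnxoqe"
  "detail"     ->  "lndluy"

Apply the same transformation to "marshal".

ujbdtnz

Each letter shifts forward by (position + 8), i.e. 8, 9, 10, … — the shift grows by one for each successive letter.
For marshal: m+8=u, a+9=j, r+10=b, s+11=d, h+12=t, a+13=n, l+14=z.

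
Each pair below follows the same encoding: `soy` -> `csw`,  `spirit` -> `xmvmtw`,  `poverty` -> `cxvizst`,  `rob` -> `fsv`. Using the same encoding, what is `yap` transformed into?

The output letters match the input read backwards, each shifted +4: soy reversed is yos. Read the word backwards and shift each letter +4.
For yap: reverse → pay; then shift: p+4=t, a+4=e, y+4=c.

tec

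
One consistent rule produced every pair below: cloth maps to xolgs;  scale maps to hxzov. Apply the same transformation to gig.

trt

Each pair mirrors across the alphabet (c↔x, l↔o, o↔l): positions sum to 25. Each letter is replaced by its mirror in the alphabet: a↔z, b↔y, c↔x, and so on (the Atbash cipher).
On gig: g↔t, i↔r, g↔t.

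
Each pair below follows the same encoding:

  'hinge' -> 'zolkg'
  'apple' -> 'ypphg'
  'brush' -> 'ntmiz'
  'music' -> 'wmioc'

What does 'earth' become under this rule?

gytxz

h(7)→z(25) and i(8)→o(14) fit y≡15x+24 (mod 26); the inverse of 15 mod 26 is 7. Treating letters as 0–25, the rule is x ↦ 15x + 24 (mod 26).
Applying it to earth: e(4)→15·4+24≡6=g; a(0)→15·0+24≡24=y; r(17)→15·17+24≡19=t; t(19)→15·19+24≡23=x; h(7)→15·7+24≡25=z (all mod 26).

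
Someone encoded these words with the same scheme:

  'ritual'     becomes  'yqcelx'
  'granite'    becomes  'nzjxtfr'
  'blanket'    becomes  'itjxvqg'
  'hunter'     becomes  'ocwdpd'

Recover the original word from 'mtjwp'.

In ritual: r→y is +7, i→q is +8, t→c is +9, u→e is +10 — the shift increases by 1 each position. Each letter shifts forward by (position + 7), i.e. 7, 8, 9, … — the shift grows by one for each successive letter.
Reversing it on mtjwp: m−7=f, t−8=l, j−9=a, w−10=m, p−11=e.

flame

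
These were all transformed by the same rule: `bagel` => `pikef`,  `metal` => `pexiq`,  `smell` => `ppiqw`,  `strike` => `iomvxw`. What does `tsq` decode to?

The output letters match the input read backwards, each shifted +4: bagel reversed is legab. Two steps: reverse the string, then apply a Caesar shift of +4.
Reversing it on tsq: shift back: t−4=p, s−4=o, q−4=m → pom; then reverse → mop.

mop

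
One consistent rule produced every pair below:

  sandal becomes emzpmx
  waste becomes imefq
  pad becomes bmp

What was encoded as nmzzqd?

banner

Compare letters: s→e is +12, a→m is +12, n→z is +12 — a constant shift. This is a Caesar cipher with shift 12.
Reversing it on nmzzqd: n−12=b, m−12=a, z−12=n, z−12=n, q−12=e, d−12=r.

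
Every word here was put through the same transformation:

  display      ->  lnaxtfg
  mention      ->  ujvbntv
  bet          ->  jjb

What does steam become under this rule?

abjfu

The shift depends on letter class: consonant d→l is +8, but vowel i→n is +5. Vowels shift forward by 5 and consonants shift forward by 8.
On steam: s(cons)+8=a, t(cons)+8=b, e(vowel)+5=j, a(vowel)+5=f, m(cons)+8=u.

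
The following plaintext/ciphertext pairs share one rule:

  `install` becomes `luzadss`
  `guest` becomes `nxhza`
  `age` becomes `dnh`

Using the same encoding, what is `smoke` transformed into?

The shift depends on letter class: consonant n→u is +7, but vowel i→l is +3. Two shifts are in play — +3 for a/e/i/o/u, +7 for every other letter.
Applying it to smoke: s(cons)+7=z, m(cons)+7=t, o(vowel)+3=r, k(cons)+7=r, e(vowel)+3=h.

ztrrh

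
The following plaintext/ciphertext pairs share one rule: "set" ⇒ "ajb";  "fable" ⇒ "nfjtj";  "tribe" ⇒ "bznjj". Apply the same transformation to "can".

kfv

Two shifts are in play — +5 for a/e/i/o/u, +8 for every other letter.
Applying it to can: c(cons)+8=k, a(vowel)+5=f, n(cons)+8=v.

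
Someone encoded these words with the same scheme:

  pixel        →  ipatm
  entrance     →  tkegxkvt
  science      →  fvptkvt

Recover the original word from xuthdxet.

adequate

Each letter's alphabet position (a=0..z=25) is mapped through 25·x+23 mod 26 — an affine cipher.
Reversing it on xuthdxet: x(23)→25·(23−23)≡0=a; u(20)→25·(20−23)≡3=d; t(19)→25·(19−23)≡4=e; h(7)→25·(7−23)≡16=q; d(3)→25·(3−23)≡20=u; x(23)→25·(23−23)≡0=a; e(4)→25·(4−23)≡19=t; t(19)→25·(19−23)≡4=e (all mod 26).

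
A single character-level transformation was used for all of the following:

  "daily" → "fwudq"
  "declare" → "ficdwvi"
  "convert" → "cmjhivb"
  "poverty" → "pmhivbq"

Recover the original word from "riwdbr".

health

Each letter's alphabet position (a=0..z=25) is mapped through 3·x+22 mod 26 — an affine cipher.
Reversing it on riwdbr: r(17)→9·(17−22)≡7=h; i(8)→9·(8−22)≡4=e; w(22)→9·(22−22)≡0=a; d(3)→9·(3−22)≡11=l; b(1)→9·(1−22)≡19=t; r(17)→9·(17−22)≡7=h (all mod 26).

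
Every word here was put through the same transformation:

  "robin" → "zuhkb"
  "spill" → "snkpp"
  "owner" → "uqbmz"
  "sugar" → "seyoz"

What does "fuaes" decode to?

Each letter's alphabet position (a=0..z=25) is mapped through 19·x+14 mod 26 — an affine cipher.
Reversing it on fuaes: f(5)→11·(5−14)≡5=f; u(20)→11·(20−14)≡14=o; a(0)→11·(0−14)≡2=c; e(4)→11·(4−14)≡20=u; s(18)→11·(18−14)≡18=s (all mod 26).

focus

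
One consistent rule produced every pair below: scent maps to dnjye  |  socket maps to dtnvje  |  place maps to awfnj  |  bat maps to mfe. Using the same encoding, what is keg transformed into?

Vowels shift forward by 5 and consonants shift forward by 11.
For keg: k(cons)+11=v, e(vowel)+5=j, g(cons)+11=r.

vjr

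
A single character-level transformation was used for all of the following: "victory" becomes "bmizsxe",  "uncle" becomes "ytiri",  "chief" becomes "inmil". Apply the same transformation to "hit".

nmz

Vowels shift forward by 4 and consonants shift forward by 6.
On hit: h(cons)+6=n, i(vowel)+4=m, t(cons)+6=z.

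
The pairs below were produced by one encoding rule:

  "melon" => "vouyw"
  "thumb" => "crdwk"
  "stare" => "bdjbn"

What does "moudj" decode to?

delta

Shifts by position in melon: pos 0: m→v (+9), pos 1: e→o (+10), pos 2: l→u (+9), pos 3: o→y (+10) — repeating every 2. A repeating key of period 2 is used — shifts +9, +10 over and over.
Decoding moudj: m−9=d, o−10=e, u−9=l, d−10=t, j−9=a.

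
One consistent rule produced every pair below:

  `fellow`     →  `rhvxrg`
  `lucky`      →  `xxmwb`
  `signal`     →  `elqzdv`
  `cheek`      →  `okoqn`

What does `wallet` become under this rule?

The shifts repeat in a cycle of length 3: positions 0,1,… shift by +12, +3, +10, then the pattern repeats.
On wallet: w+12=i, a+3=d, l+10=v, l+12=x, e+3=h, t+10=d.

idvxhd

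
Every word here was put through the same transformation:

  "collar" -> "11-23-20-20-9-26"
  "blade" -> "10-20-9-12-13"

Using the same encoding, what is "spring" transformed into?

c is letter #3 and maps to 11: an offset of 8. Each letter is replaced by its alphabet position (a=1..z=26) + 8.
Applying it to spring: s=19→27, p=16→24, r=18→26, i=9→17, n=14→22, g=7→15.

27-24-26-17-22-15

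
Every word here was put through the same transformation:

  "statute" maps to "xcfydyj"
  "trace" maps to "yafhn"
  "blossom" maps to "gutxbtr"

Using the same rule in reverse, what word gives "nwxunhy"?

inspect

The shifts repeat in a cycle of length 3: positions 0,1,… shift by +5, +9, +5, then the pattern repeats.
Reversing it on nwxunhy: n−5=i, w−9=n, x−5=s, u−5=p, n−9=e, h−5=c, y−5=t.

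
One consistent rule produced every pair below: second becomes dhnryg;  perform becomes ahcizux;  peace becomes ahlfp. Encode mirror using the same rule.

xlcuzu

It's a Vigenère-style cipher with numeric key [11,3]: position i shifts by key[i mod 2].
For mirror: m+11=x, i+3=l, r+11=c, r+3=u, o+11=z, r+3=u.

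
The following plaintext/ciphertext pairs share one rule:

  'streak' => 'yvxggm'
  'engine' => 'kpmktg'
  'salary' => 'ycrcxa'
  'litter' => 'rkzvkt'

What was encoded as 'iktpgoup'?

Shifts by position in streak: pos 0: s→y (+6), pos 1: t→v (+2), pos 2: r→x (+6), pos 3: e→g (+2) — repeating every 2. It's a Vigenère-style cipher with numeric key [6,2]: position i shifts by key[i mod 2].
Decoding iktpgoup: i−6=c, k−2=i, t−6=n, p−2=n, g−6=a, o−2=m, u−6=o, p−2=n.

cinnamon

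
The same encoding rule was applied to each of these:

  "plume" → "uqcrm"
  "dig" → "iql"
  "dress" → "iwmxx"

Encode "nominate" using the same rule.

swrqsiym

The shift depends on letter class: consonant p→u is +5, but vowel u→c is +8. Vowels shift forward by 8 and consonants shift forward by 5.
Applying it to nominate: n(cons)+5=s, o(vowel)+8=w, m(cons)+5=r, i(vowel)+8=q, n(cons)+5=s, a(vowel)+8=i, t(cons)+5=y, e(vowel)+8=m.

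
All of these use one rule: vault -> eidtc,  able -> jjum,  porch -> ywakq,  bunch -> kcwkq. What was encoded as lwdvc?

count

Shifts by position in vault: pos 0: v→e (+9), pos 1: a→i (+8), pos 2: u→d (+9), pos 3: l→t (+8) — repeating every 2. A repeating key of period 2 is used — shifts +9, +8 over and over.
Decoding lwdvc: l−9=c, w−8=o, d−9=u, v−8=n, c−9=t.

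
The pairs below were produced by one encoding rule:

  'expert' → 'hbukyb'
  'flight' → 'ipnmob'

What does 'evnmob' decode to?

In expert: e→h is +3, x→b is +4, p→u is +5, e→k is +6 — the shift increases by 1 each position. Each letter shifts forward by (position + 3), i.e. 3, 4, 5, … — the shift grows by one for each successive letter.
Undoing it on evnmob: e−3=b, v−4=r, n−5=i, m−6=g, o−7=h, b−8=t.

bright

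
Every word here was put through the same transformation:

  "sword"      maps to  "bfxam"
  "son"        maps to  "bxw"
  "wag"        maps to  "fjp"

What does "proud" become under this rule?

yaxdm

Compare letters: s→b is +9, w→f is +9, o→x is +9 — a constant shift. It's a constant shift of +9 (ROT9).
For proud: p+9=y, r+9=a, o+9=x, u+9=d, d+9=m.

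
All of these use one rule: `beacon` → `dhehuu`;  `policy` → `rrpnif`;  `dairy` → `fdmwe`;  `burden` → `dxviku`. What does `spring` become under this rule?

usvntn

In beacon: b→d is +2, e→h is +3, a→e is +4, c→h is +5 — the shift increases by 1 each position. The shift increases by 1 at each position, starting from +2: 2, 3, 4, ….
Applying it to spring: s+2=u, p+3=s, r+4=v, i+5=n, n+6=t, g+7=n.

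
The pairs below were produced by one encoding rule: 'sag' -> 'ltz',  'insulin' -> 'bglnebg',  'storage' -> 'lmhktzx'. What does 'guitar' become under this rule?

This is a Caesar cipher with shift 19.
For guitar: g+19=z, u+19=n, i+19=b, t+19=m, a+19=t, r+19=k.

znbmtk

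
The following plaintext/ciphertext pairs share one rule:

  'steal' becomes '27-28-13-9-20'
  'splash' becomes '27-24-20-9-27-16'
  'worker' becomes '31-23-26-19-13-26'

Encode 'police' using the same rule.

24-23-20-17-11-13

s is letter #19 and maps to 27: an offset of 8. Each letter is replaced by its alphabet position (a=1..z=26) + 8.
Applying it to police: p=16→24, o=15→23, l=12→20, i=9→17, c=3→11, e=5→13.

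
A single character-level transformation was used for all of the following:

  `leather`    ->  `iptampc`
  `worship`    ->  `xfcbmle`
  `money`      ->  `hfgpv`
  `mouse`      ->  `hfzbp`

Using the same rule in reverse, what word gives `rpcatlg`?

certain

l(11)→i(8) and e(4)→p(15) fit y≡25x+19 (mod 26); the inverse of 25 mod 26 is 25. Each letter's alphabet position (a=0..z=25) is mapped through 25·x+19 mod 26 — an affine cipher.
Reversing it on rpcatlg: r(17)→25·(17−19)≡2=c; p(15)→25·(15−19)≡4=e; c(2)→25·(2−19)≡17=r; a(0)→25·(0−19)≡19=t; t(19)→25·(19−19)≡0=a; l(11)→25·(11−19)≡8=i; g(6)→25·(6−19)≡13=n (all mod 26).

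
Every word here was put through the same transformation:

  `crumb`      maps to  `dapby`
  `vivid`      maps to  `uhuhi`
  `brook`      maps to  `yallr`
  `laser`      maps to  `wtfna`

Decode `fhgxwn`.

single

c(2)→d(3) and r(17)→a(0) fit y≡5x+19 (mod 26); the inverse of 5 mod 26 is 21. Each letter's alphabet position (a=0..z=25) is mapped through 5·x+19 mod 26 — an affine cipher.
Reversing it on fhgxwn: f(5)→21·(5−19)≡18=s; h(7)→21·(7−19)≡8=i; g(6)→21·(6−19)≡13=n; x(23)→21·(23−19)≡6=g; w(22)→21·(22−19)≡11=l; n(13)→21·(13−19)≡4=e (all mod 26).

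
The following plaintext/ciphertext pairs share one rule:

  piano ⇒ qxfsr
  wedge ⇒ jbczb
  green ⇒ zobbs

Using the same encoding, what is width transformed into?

jxcmy

p(15)→q(16) and i(8)→x(23) fit y≡25x+5 (mod 26); the inverse of 25 mod 26 is 25. This is an affine cipher: with a=0,…,z=25, each position x becomes (25x+5) mod 26.
Applying it to width: w(22)→25·22+5≡9=j; i(8)→25·8+5≡23=x; d(3)→25·3+5≡2=c; t(19)→25·19+5≡12=m; h(7)→25·7+5≡24=y (all mod 26).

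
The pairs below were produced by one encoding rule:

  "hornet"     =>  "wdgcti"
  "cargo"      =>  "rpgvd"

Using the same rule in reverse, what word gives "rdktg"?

This is a Caesar cipher with shift 15.
Decoding rdktg: r−15=c, d−15=o, k−15=v, t−15=e, g−15=r.

cover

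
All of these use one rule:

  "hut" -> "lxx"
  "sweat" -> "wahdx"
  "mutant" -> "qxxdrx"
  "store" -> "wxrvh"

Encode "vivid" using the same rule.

zlzlh

The shift depends on letter class: consonant h→l is +4, but vowel u→x is +3. Two shifts are in play — +3 for a/e/i/o/u, +4 for every other letter.
For vivid: v(cons)+4=z, i(vowel)+3=l, v(cons)+4=z, i(vowel)+3=l, d(cons)+4=h.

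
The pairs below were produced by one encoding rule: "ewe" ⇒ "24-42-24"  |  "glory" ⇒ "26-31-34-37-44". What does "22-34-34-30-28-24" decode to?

e is letter #5 and maps to 24: an offset of 19. Letters become their 1-based position plus 19 (so a→20, b→21, …).
Undoing it on 22-34-34-30-28-24: 22→(22−19)÷1=3=c, 34→(34−19)÷1=15=o, 34→(34−19)÷1=15=o, 30→(30−19)÷1=11=k, 28→(28−19)÷1=9=i, 24→(24−19)÷1=5=e.

cookie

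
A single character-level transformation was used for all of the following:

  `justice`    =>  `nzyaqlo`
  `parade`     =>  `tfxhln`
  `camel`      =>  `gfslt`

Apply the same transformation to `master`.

In justice: j→n is +4, u→z is +5, s→y is +6, t→a is +7 — the shift increases by 1 each position. The shift increases by 1 at each position, starting from +4: 4, 5, 6, ….
Applying it to master: m+4=q, a+5=f, s+6=y, t+7=a, e+8=m, r+9=a.

qfyama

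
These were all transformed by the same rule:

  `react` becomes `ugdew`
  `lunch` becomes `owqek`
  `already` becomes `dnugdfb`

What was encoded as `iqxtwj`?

The shifts repeat in a cycle of length 2: positions 0,1,… shift by +3, +2, then the pattern repeats.
Undoing it on iqxtwj: i−3=f, q−2=o, x−3=u, t−2=r, w−3=t, j−2=h.

fourth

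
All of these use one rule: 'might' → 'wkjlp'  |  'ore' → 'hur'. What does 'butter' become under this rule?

uhwwxe

The output letters match the input read backwards, each shifted +3: might reversed is thgim. Two steps: reverse the string, then apply a Caesar shift of +3.
On butter: reverse → rettub; then shift: r+3=u, e+3=h, t+3=w, t+3=w, u+3=x, b+3=e.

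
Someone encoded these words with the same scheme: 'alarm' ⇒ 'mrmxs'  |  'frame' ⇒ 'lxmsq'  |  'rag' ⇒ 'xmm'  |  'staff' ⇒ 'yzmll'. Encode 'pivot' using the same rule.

vubaz

The shift depends on letter class: consonant l→r is +6, but vowel a→m is +12. The rule splits by letter class: vowels +12, consonants +6.
Applying it to pivot: p(cons)+6=v, i(vowel)+12=u, v(cons)+6=b, o(vowel)+12=a, t(cons)+6=z.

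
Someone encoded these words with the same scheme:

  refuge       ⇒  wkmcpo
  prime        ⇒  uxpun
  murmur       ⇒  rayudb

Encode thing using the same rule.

In refuge: r→w is +5, e→k is +6, f→m is +7, u→c is +8 — the shift increases by 1 each position. Letter i (0-indexed) is shifted by i+5, so successive shifts are 5, 6, 7, ….
On thing: t+5=y, h+6=n, i+7=p, n+8=v, g+9=p.

ynpvp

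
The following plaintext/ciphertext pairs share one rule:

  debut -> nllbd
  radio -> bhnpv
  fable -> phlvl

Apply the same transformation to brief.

The shift depends on letter class: consonant d→n is +10, but vowel e→l is +7. Vowels shift forward by 7 and consonants shift forward by 10.
Applying it to brief: b(cons)+10=l, r(cons)+10=b, i(vowel)+7=p, e(vowel)+7=l, f(cons)+10=p.

lbplp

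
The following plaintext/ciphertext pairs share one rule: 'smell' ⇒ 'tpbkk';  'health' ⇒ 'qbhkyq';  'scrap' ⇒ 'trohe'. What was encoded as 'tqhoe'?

sharp

s(18)→t(19) and m(12)→p(15) fit y≡5x+7 (mod 26); the inverse of 5 mod 26 is 21. Each letter's alphabet position (a=0..z=25) is mapped through 5·x+7 mod 26 — an affine cipher.
Undoing it on tqhoe: t(19)→21·(19−7)≡18=s; q(16)→21·(16−7)≡7=h; h(7)→21·(7−7)≡0=a; o(14)→21·(14−7)≡17=r; e(4)→21·(4−7)≡15=p (all mod 26).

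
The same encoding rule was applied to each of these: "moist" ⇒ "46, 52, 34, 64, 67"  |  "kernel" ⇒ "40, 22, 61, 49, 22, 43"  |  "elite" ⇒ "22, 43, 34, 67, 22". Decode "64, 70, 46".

m(#13)→46 and o(#15)→52: differences scale by 3, so n = 3·pos + 7. Each letter becomes 3×(its alphabet position, a=1..z=26) + 7.
Decoding 64, 70, 46: 64→(64−7)÷3=19=s, 70→(70−7)÷3=21=u, 46→(46−7)÷3=13=m.

sum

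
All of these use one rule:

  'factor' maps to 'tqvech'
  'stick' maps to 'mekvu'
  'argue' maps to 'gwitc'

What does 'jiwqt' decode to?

The output letters match the input read backwards, each shifted +2: factor reversed is rotcaf. Two steps: reverse the string, then apply a Caesar shift of +2.
Decoding jiwqt: shift back: j−2=h, i−2=g, w−2=u, q−2=o, t−2=r → hguor; then reverse → rough.

rough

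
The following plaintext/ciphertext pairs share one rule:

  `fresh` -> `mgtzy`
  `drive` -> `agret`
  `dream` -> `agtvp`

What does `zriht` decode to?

since

f(5)→m(12) and r(17)→g(6) fit y≡19x+21 (mod 26); the inverse of 19 mod 26 is 11. Treating letters as 0–25, the rule is x ↦ 19x + 21 (mod 26).
Undoing it on zriht: z(25)→11·(25−21)≡18=s; r(17)→11·(17−21)≡8=i; i(8)→11·(8−21)≡13=n; h(7)→11·(7−21)≡2=c; t(19)→11·(19−21)≡4=e (all mod 26).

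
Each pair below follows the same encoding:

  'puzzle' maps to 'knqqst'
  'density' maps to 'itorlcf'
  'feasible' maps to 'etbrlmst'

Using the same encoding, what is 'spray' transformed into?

Treating letters as 0–25, the rule is x ↦ 11x + 1 (mod 26).
For spray: s(18)→11·18+1≡17=r; p(15)→11·15+1≡10=k; r(17)→11·17+1≡6=g; a(0)→11·0+1≡1=b; y(24)→11·24+1≡5=f (all mod 26).

rkgbf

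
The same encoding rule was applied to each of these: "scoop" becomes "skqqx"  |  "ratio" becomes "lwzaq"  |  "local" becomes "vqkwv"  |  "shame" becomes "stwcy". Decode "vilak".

lyric

This is an affine cipher: with a=0,…,z=25, each position x becomes (7x+22) mod 26.
Undoing it on vilak: v(21)→15·(21−22)≡11=l; i(8)→15·(8−22)≡24=y; l(11)→15·(11−22)≡17=r; a(0)→15·(0−22)≡8=i; k(10)→15·(10−22)≡2=c (all mod 26).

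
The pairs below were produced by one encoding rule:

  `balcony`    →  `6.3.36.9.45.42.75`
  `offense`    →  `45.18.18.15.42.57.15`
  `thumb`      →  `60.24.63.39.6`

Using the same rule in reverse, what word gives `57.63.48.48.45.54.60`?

The formula is n = 3×(alphabet index, a=1).
Decoding 57.63.48.48.45.54.60: 57→(57−0)÷3=19=s, 63→(63−0)÷3=21=u, 48→(48−0)÷3=16=p, 48→(48−0)÷3=16=p, 45→(45−0)÷3=15=o, 54→(54−0)÷3=18=r, 60→(60−0)÷3=20=t.

support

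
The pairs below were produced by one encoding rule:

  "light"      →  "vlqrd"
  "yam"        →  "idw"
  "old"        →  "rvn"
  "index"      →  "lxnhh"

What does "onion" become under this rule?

Vowels shift forward by 3 and consonants shift forward by 10.
Applying it to onion: o(vowel)+3=r, n(cons)+10=x, i(vowel)+3=l, o(vowel)+3=r, n(cons)+10=x.

rxlrx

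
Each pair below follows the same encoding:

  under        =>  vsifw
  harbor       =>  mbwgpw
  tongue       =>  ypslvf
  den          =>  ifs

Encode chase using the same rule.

The shift depends on letter class: consonant n→s is +5, but vowel u→v is +1. The rule splits by letter class: vowels +1, consonants +5.
On chase: c(cons)+5=h, h(cons)+5=m, a(vowel)+1=b, s(cons)+5=x, e(vowel)+1=f.

hmbxf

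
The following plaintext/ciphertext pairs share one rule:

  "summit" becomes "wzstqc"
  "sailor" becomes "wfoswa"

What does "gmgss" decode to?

In summit: s→w is +4, u→z is +5, m→s is +6, m→t is +7 — the shift increases by 1 each position. Letter i (0-indexed) is shifted by i+4, so successive shifts are 4, 5, 6, ….
Reversing it on gmgss: g−4=c, m−5=h, g−6=a, s−7=l, s−8=k.

chalk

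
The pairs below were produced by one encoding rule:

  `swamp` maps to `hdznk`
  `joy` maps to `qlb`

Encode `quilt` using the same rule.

Each pair mirrors across the alphabet (s↔h, w↔d, a↔z): positions sum to 25. Letters are reflected about the middle of the alphabet (position → 25−position): Atbash.
On quilt: q↔j, u↔f, i↔r, l↔o, t↔g.

jfrog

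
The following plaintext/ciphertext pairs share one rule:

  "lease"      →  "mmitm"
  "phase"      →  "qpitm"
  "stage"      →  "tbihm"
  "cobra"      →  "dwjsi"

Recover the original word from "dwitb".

It's a Vigenère-style cipher with numeric key [1,8,8]: position i shifts by key[i mod 3].
Undoing it on dwitb: d−1=c, w−8=o, i−8=a, t−1=s, b−8=t.

coast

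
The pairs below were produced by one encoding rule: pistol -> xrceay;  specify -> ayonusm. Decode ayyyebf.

In pistol: p→x is +8, i→r is +9, s→c is +10, t→e is +11 — the shift increases by 1 each position. Each letter shifts forward by (position + 8), i.e. 8, 9, 10, … — the shift grows by one for each successive letter.
Reversing it on ayyyebf: a−8=s, y−9=p, y−10=o, y−11=n, e−12=s, b−13=o, f−14=r.

sponsor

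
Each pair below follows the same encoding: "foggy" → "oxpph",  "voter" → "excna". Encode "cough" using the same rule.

lxdpq

Compare letters: f→o is +9, o→x is +9, g→p is +9 — a constant shift. This is a Caesar cipher with shift 9.
Applying it to cough: c+9=l, o+9=x, u+9=d, g+9=p, h+9=q.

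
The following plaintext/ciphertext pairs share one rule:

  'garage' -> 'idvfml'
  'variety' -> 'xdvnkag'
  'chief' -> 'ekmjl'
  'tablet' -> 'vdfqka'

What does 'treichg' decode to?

roadway

In garage: g→i is +2, a→d is +3, r→v is +4, a→f is +5 — the shift increases by 1 each position. Letter i (0-indexed) is shifted by i+2, so successive shifts are 2, 3, 4, ….
Reversing it on treichg: t−2=r, r−3=o, e−4=a, i−5=d, c−6=w, h−7=a, g−8=y.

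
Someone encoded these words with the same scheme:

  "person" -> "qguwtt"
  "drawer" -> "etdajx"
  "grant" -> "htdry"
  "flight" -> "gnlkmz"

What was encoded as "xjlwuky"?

whisper

In person: p→q is +1, e→g is +2, r→u is +3, s→w is +4 — the shift increases by 1 each position. The shift increases by 1 at each position, starting from +1: 1, 2, 3, ….
Reversing it on xjlwuky: x−1=w, j−2=h, l−3=i, w−4=s, u−5=p, k−6=e, y−7=r.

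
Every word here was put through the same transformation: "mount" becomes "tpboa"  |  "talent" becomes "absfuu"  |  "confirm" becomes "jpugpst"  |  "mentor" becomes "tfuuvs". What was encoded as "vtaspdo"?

ostrich

Shifts by position in mount: pos 0: m→t (+7), pos 1: o→p (+1), pos 2: u→b (+7), pos 3: n→o (+1) — repeating every 2. It's a Vigenère-style cipher with numeric key [7,1]: position i shifts by key[i mod 2].
Undoing it on vtaspdo: v−7=o, t−1=s, a−7=t, s−1=r, p−7=i, d−1=c, o−7=h.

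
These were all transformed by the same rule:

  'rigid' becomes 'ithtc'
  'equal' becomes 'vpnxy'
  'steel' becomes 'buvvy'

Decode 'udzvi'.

tower

Treating letters as 0–25, the rule is x ↦ 19x + 23 (mod 26).
Reversing it on udzvi: u(20)→11·(20−23)≡19=t; d(3)→11·(3−23)≡14=o; z(25)→11·(25−23)≡22=w; v(21)→11·(21−23)≡4=e; i(8)→11·(8−23)≡17=r (all mod 26).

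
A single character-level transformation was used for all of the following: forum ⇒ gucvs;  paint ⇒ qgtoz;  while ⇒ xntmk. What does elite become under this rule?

Shifts by position in forum: pos 0: f→g (+1), pos 1: o→u (+6), pos 2: r→c (+11), pos 3: u→v (+1), pos 4: m→s (+6) — repeating every 3. A repeating key of period 3 is used — shifts +1, +6, +11 over and over.
On elite: e+1=f, l+6=r, i+11=t, t+1=u, e+6=k.

frtuk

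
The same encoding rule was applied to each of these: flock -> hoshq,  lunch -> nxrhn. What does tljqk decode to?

rifle

Each letter shifts forward by (position + 2), i.e. 2, 3, 4, … — the shift grows by one for each successive letter.
Reversing it on tljqk: t−2=r, l−3=i, j−4=f, q−5=l, k−6=e.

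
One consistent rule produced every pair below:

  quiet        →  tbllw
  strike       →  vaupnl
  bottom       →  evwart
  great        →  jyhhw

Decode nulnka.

knight

Shifts by position in quiet: pos 0: q→t (+3), pos 1: u→b (+7), pos 2: i→l (+3), pos 3: e→l (+7) — repeating every 2. A repeating key of period 2 is used — shifts +3, +7 over and over.
Reversing it on nulnka: n−3=k, u−7=n, l−3=i, n−7=g, k−3=h, a−7=t.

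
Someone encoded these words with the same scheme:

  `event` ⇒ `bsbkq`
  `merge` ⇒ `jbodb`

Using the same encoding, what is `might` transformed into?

Compare letters: e→b is +23, v→s is +23, e→b is +23 — a constant shift. It's a constant shift of +23 (ROT23).
For might: m+23=j, i+23=f, g+23=d, h+23=e, t+23=q.

jfdeq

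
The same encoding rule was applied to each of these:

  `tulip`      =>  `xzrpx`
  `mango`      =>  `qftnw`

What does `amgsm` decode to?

whale

In tulip: t→x is +4, u→z is +5, l→r is +6, i→p is +7 — the shift increases by 1 each position. Letter i (0-indexed) is shifted by i+4, so successive shifts are 4, 5, 6, ….
Undoing it on amgsm: a−4=w, m−5=h, g−6=a, s−7=l, m−8=e.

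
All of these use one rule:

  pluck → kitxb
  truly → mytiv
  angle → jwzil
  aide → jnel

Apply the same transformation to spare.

fkjyl

Each letter's alphabet position (a=0..z=25) is mapped through 7·x+9 mod 26 — an affine cipher.
Applying it to spare: s(18)→7·18+9≡5=f; p(15)→7·15+9≡10=k; a(0)→7·0+9≡9=j; r(17)→7·17+9≡24=y; e(4)→7·4+9≡11=l (all mod 26).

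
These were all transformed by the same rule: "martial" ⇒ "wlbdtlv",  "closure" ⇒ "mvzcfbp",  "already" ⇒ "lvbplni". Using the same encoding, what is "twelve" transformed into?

dgpvfp

Two shifts are in play — +11 for a/e/i/o/u, +10 for every other letter.
On twelve: t(cons)+10=d, w(cons)+10=g, e(vowel)+11=p, l(cons)+10=v, v(cons)+10=f, e(vowel)+11=p.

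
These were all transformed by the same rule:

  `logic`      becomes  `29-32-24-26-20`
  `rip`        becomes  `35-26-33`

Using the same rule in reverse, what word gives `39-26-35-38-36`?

virus

Each letter is replaced by its alphabet position (a=1..z=26) + 17.
Undoing it on 39-26-35-38-36: 39→(39−17)÷1=22=v, 26→(26−17)÷1=9=i, 35→(35−17)÷1=18=r, 38→(38−17)÷1=21=u, 36→(36−17)÷1=19=s.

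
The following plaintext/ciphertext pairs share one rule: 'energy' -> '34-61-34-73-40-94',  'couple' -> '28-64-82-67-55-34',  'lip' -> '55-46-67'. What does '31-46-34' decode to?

die

e(#5)→34 and n(#14)→61: differences scale by 3, so n = 3·pos + 19. With a=1..z=26, the number is 3·pos + 19.
Decoding 31-46-34: 31→(31−19)÷3=4=d, 46→(46−19)÷3=9=i, 34→(34−19)÷3=5=e.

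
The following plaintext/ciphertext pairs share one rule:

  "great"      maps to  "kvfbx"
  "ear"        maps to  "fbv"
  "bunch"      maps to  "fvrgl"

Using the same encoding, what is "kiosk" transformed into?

Vowels shift forward by 1 and consonants shift forward by 4.
On kiosk: k(cons)+4=o, i(vowel)+1=j, o(vowel)+1=p, s(cons)+4=w, k(cons)+4=o.

ojpwo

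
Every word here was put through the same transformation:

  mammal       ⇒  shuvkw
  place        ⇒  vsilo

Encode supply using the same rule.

ybxyvj

Letter i (0-indexed) is shifted by i+6, so successive shifts are 6, 7, 8, ….
On supply: s+6=y, u+7=b, p+8=x, p+9=y, l+10=v, y+11=j.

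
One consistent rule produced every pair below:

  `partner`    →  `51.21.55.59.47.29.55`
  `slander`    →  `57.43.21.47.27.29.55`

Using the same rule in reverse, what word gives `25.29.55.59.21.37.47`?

certain

With a=1..z=26, the number is 2·pos + 19.
Undoing it on 25.29.55.59.21.37.47: 25→(25−19)÷2=3=c, 29→(29−19)÷2=5=e, 55→(55−19)÷2=18=r, 59→(59−19)÷2=20=t, 21→(21−19)÷2=1=a, 37→(37−19)÷2=9=i, 47→(47−19)÷2=14=n.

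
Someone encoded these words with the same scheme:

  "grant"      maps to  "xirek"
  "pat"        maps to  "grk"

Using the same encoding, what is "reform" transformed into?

ivwfid

Compare letters: g→x is +17, r→i is +17, a→r is +17 — a constant shift. It's a constant shift of +17 (ROT17).
Applying it to reform: r+17=i, e+17=v, f+17=w, o+17=f, r+17=i, m+17=d.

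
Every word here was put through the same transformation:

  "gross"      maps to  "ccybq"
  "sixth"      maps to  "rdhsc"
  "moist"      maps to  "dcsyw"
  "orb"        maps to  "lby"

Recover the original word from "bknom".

Read the word backwards and shift each letter +10.
Decoding bknom: shift back: b−10=r, k−10=a, n−10=d, o−10=e, m−10=c → radec; then reverse → cedar.

cedar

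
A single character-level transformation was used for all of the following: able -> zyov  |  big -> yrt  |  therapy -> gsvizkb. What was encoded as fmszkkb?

Each pair mirrors across the alphabet (a↔z, b↔y, l↔o): positions sum to 25. Each letter is replaced by its mirror in the alphabet: a↔z, b↔y, c↔x, and so on (the Atbash cipher).
Undoing it on fmszkkb: f↔u, m↔n, s↔h, z↔a, k↔p, k↔p, b↔y.

unhappy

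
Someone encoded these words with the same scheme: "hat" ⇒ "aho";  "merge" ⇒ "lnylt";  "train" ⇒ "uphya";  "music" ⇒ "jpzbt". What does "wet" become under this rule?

The output letters match the input read backwards, each shifted +7: hat reversed is tah. The word is reversed, then every letter is shifted forward by 7.
Applying it to wet: reverse → tew; then shift: t+7=a, e+7=l, w+7=d.

ald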